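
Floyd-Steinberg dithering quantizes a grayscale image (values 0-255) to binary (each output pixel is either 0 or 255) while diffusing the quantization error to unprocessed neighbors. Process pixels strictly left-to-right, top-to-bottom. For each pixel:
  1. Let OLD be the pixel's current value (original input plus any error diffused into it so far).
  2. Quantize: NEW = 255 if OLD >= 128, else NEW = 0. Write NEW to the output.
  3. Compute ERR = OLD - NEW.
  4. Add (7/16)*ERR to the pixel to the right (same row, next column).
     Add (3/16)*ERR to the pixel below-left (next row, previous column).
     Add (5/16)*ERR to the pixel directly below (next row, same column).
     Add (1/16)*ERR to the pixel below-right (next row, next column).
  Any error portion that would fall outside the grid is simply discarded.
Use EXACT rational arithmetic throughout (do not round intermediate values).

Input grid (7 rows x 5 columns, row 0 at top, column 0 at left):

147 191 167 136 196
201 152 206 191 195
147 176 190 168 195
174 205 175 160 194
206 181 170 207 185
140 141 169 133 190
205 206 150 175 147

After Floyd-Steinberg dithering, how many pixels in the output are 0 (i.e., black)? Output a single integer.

(0,0): OLD=147 → NEW=255, ERR=-108
(0,1): OLD=575/4 → NEW=255, ERR=-445/4
(0,2): OLD=7573/64 → NEW=0, ERR=7573/64
(0,3): OLD=192275/1024 → NEW=255, ERR=-68845/1024
(0,4): OLD=2729349/16384 → NEW=255, ERR=-1448571/16384
(1,0): OLD=9369/64 → NEW=255, ERR=-6951/64
(1,1): OLD=43599/512 → NEW=0, ERR=43599/512
(1,2): OLD=4270875/16384 → NEW=255, ERR=92955/16384
(1,3): OLD=10701391/65536 → NEW=255, ERR=-6010289/65536
(1,4): OLD=129022797/1048576 → NEW=0, ERR=129022797/1048576
(2,0): OLD=1056981/8192 → NEW=255, ERR=-1031979/8192
(2,1): OLD=37164887/262144 → NEW=255, ERR=-29681833/262144
(2,2): OLD=546780549/4194304 → NEW=255, ERR=-522766971/4194304
(2,3): OLD=7263697919/67108864 → NEW=0, ERR=7263697919/67108864
(2,4): OLD=295358300217/1073741824 → NEW=255, ERR=21554135097/1073741824
(3,0): OLD=475646757/4194304 → NEW=0, ERR=475646757/4194304
(3,1): OLD=6307811809/33554432 → NEW=255, ERR=-2248568351/33554432
(3,2): OLD=128796049115/1073741824 → NEW=0, ERR=128796049115/1073741824
(3,3): OLD=520285163435/2147483648 → NEW=255, ERR=-27323166805/2147483648
(3,4): OLD=6922506760135/34359738368 → NEW=255, ERR=-1839226523705/34359738368
(4,0): OLD=122875573099/536870912 → NEW=255, ERR=-14026509461/536870912
(4,1): OLD=3061567970827/17179869184 → NEW=255, ERR=-1319298671093/17179869184
(4,2): OLD=45990814412997/274877906944 → NEW=255, ERR=-24103051857723/274877906944
(4,3): OLD=713017790043787/4398046511104 → NEW=255, ERR=-408484070287733/4398046511104
(4,4): OLD=8925766360065869/70368744177664 → NEW=0, ERR=8925766360065869/70368744177664
(5,0): OLD=32280769445121/274877906944 → NEW=0, ERR=32280769445121/274877906944
(5,1): OLD=330527661038435/2199023255552 → NEW=255, ERR=-230223269127325/2199023255552
(5,2): OLD=5177755178961819/70368744177664 → NEW=0, ERR=5177755178961819/70368744177664
(5,3): OLD=43479291511100901/281474976710656 → NEW=255, ERR=-28296827550116379/281474976710656
(5,4): OLD=809978483052482055/4503599627370496 → NEW=255, ERR=-338439421926994425/4503599627370496
(6,0): OLD=7813357248633425/35184372088832 → NEW=255, ERR=-1158657634018735/35184372088832
(6,1): OLD=202675593387782687/1125899906842624 → NEW=255, ERR=-84428882857086433/1125899906842624
(6,2): OLD=2067941766345051141/18014398509481984 → NEW=0, ERR=2067941766345051141/18014398509481984
(6,3): OLD=53125155637617964471/288230376151711744 → NEW=255, ERR=-20373590281068530249/288230376151711744
(6,4): OLD=398026146313388922049/4611686018427387904 → NEW=0, ERR=398026146313388922049/4611686018427387904
Output grid:
  Row 0: ##.##  (1 black, running=1)
  Row 1: #.##.  (2 black, running=3)
  Row 2: ###.#  (1 black, running=4)
  Row 3: .#.##  (2 black, running=6)
  Row 4: ####.  (1 black, running=7)
  Row 5: .#.##  (2 black, running=9)
  Row 6: ##.#.  (2 black, running=11)

Answer: 11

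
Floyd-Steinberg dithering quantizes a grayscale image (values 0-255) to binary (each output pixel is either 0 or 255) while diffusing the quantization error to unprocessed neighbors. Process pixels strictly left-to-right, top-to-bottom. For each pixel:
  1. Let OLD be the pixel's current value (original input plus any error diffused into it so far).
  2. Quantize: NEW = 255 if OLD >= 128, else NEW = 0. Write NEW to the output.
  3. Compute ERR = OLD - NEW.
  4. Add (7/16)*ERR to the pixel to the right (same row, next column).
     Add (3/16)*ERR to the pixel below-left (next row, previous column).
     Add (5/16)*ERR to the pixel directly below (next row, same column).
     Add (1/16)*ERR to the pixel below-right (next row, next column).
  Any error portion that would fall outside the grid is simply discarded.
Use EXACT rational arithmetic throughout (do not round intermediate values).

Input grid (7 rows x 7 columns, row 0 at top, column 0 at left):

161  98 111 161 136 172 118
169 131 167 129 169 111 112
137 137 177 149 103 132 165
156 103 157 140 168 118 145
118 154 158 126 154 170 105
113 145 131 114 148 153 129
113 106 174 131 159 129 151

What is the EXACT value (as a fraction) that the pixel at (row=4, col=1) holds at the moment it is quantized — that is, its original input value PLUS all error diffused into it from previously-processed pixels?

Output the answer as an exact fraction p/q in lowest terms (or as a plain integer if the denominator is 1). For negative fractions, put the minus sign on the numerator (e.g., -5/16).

Answer: 3249484986723/17179869184

Derivation:
(0,0): OLD=161 → NEW=255, ERR=-94
(0,1): OLD=455/8 → NEW=0, ERR=455/8
(0,2): OLD=17393/128 → NEW=255, ERR=-15247/128
(0,3): OLD=222999/2048 → NEW=0, ERR=222999/2048
(0,4): OLD=6017441/32768 → NEW=255, ERR=-2338399/32768
(0,5): OLD=73808743/524288 → NEW=255, ERR=-59884697/524288
(0,6): OLD=570662865/8388608 → NEW=0, ERR=570662865/8388608
(1,0): OLD=19237/128 → NEW=255, ERR=-13403/128
(1,1): OLD=76547/1024 → NEW=0, ERR=76547/1024
(1,2): OLD=6109631/32768 → NEW=255, ERR=-2246209/32768
(1,3): OLD=14707795/131072 → NEW=0, ERR=14707795/131072
(1,4): OLD=1519854745/8388608 → NEW=255, ERR=-619240295/8388608
(1,5): OLD=3443034217/67108864 → NEW=0, ERR=3443034217/67108864
(1,6): OLD=159521597191/1073741824 → NEW=255, ERR=-114282567929/1073741824
(2,0): OLD=1938129/16384 → NEW=0, ERR=1938129/16384
(2,1): OLD=101038987/524288 → NEW=255, ERR=-32654453/524288
(2,2): OLD=1292191329/8388608 → NEW=255, ERR=-846903711/8388608
(2,3): OLD=8171929753/67108864 → NEW=0, ERR=8171929753/67108864
(2,4): OLD=80444399017/536870912 → NEW=255, ERR=-56457683543/536870912
(2,5): OLD=1330667438499/17179869184 → NEW=0, ERR=1330667438499/17179869184
(2,6): OLD=46408338040485/274877906944 → NEW=255, ERR=-23685528230235/274877906944
(3,0): OLD=1520760129/8388608 → NEW=255, ERR=-618334911/8388608
(3,1): OLD=2667668141/67108864 → NEW=0, ERR=2667668141/67108864
(3,2): OLD=86855507095/536870912 → NEW=255, ERR=-50046575465/536870912
(3,3): OLD=238891779153/2147483648 → NEW=0, ERR=238891779153/2147483648
(3,4): OLD=56608214964545/274877906944 → NEW=255, ERR=-13485651306175/274877906944
(3,5): OLD=215530202791123/2199023255552 → NEW=0, ERR=215530202791123/2199023255552
(3,6): OLD=5833349675336973/35184372088832 → NEW=255, ERR=-3138665207315187/35184372088832
(4,0): OLD=109971143215/1073741824 → NEW=0, ERR=109971143215/1073741824
(4,1): OLD=3249484986723/17179869184 → NEW=255, ERR=-1131381655197/17179869184
Target (4,1): original=154, with diffused error = 3249484986723/17179869184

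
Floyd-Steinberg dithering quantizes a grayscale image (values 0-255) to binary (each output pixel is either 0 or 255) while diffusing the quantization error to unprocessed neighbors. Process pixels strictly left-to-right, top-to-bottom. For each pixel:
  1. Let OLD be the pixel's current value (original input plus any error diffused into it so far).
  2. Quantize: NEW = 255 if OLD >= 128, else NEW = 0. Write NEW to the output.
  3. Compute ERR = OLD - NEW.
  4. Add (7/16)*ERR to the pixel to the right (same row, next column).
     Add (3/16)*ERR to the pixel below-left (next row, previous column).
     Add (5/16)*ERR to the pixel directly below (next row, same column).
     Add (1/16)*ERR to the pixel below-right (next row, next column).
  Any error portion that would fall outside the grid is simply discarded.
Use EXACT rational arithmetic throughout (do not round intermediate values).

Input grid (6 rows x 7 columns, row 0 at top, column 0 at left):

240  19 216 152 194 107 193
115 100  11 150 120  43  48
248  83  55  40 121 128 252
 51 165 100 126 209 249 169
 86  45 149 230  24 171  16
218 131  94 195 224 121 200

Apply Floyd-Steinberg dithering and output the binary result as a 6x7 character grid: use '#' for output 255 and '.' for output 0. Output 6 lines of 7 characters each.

(0,0): OLD=240 → NEW=255, ERR=-15
(0,1): OLD=199/16 → NEW=0, ERR=199/16
(0,2): OLD=56689/256 → NEW=255, ERR=-8591/256
(0,3): OLD=562455/4096 → NEW=255, ERR=-482025/4096
(0,4): OLD=9339809/65536 → NEW=255, ERR=-7371871/65536
(0,5): OLD=60594535/1048576 → NEW=0, ERR=60594535/1048576
(0,6): OLD=3662164433/16777216 → NEW=255, ERR=-616025647/16777216
(1,0): OLD=28837/256 → NEW=0, ERR=28837/256
(1,1): OLD=298883/2048 → NEW=255, ERR=-223357/2048
(1,2): OLD=-4488513/65536 → NEW=0, ERR=-4488513/65536
(1,3): OLD=15747475/262144 → NEW=0, ERR=15747475/262144
(1,4): OLD=1922830745/16777216 → NEW=0, ERR=1922830745/16777216
(1,5): OLD=13057413353/134217728 → NEW=0, ERR=13057413353/134217728
(1,6): OLD=177596183175/2147483648 → NEW=0, ERR=177596183175/2147483648
(2,0): OLD=8609873/32768 → NEW=255, ERR=254033/32768
(2,1): OLD=48767883/1048576 → NEW=0, ERR=48767883/1048576
(2,2): OLD=979651937/16777216 → NEW=0, ERR=979651937/16777216
(2,3): OLD=13626803353/134217728 → NEW=0, ERR=13626803353/134217728
(2,4): OLD=239690660969/1073741824 → NEW=255, ERR=-34113504151/1073741824
(2,5): OLD=5743961406115/34359738368 → NEW=255, ERR=-3017771877725/34359738368
(2,6): OLD=134964454428069/549755813888 → NEW=255, ERR=-5223278113371/549755813888
(3,0): OLD=1042586945/16777216 → NEW=0, ERR=1042586945/16777216
(3,1): OLD=29280205101/134217728 → NEW=255, ERR=-4945315539/134217728
(3,2): OLD=133219966295/1073741824 → NEW=0, ERR=133219966295/1073741824
(3,3): OLD=900658156721/4294967296 → NEW=255, ERR=-194558503759/4294967296
(3,4): OLD=92980674253121/549755813888 → NEW=255, ERR=-47207058288319/549755813888
(3,5): OLD=792610027914067/4398046511104 → NEW=255, ERR=-328891832417453/4398046511104
(3,6): OLD=8994869014219405/70368744177664 → NEW=0, ERR=8994869014219405/70368744177664
(4,0): OLD=211551124911/2147483648 → NEW=0, ERR=211551124911/2147483648
(4,1): OLD=3564191784547/34359738368 → NEW=0, ERR=3564191784547/34359738368
(4,2): OLD=122242748500141/549755813888 → NEW=255, ERR=-17944984041299/549755813888
(4,3): OLD=849778256145535/4398046511104 → NEW=255, ERR=-271723604185985/4398046511104
(4,4): OLD=-1643700552836147/35184372088832 → NEW=0, ERR=-1643700552836147/35184372088832
(4,5): OLD=164147833318739789/1125899906842624 → NEW=255, ERR=-122956642926129331/1125899906842624
(4,6): OLD=62927087707490859/18014398509481984 → NEW=0, ERR=62927087707490859/18014398509481984
(5,0): OLD=147463432774105/549755813888 → NEW=255, ERR=7275700232665/549755813888
(5,1): OLD=744337783077491/4398046511104 → NEW=255, ERR=-377164077254029/4398046511104
(5,2): OLD=1448879893067157/35184372088832 → NEW=0, ERR=1448879893067157/35184372088832
(5,3): OLD=51484437682017481/281474976710656 → NEW=255, ERR=-20291681379199799/281474976710656
(5,4): OLD=2765634927602586371/18014398509481984 → NEW=255, ERR=-1828036692315319549/18014398509481984
(5,5): OLD=5795146907064951507/144115188075855872 → NEW=0, ERR=5795146907064951507/144115188075855872
(5,6): OLD=488513263405948530941/2305843009213693952 → NEW=255, ERR=-99476703943543426819/2305843009213693952
Row 0: #.###.#
Row 1: .#.....
Row 2: #...###
Row 3: .#.###.
Row 4: ..##.#.
Row 5: ##.##.#

Answer: #.###.#
.#.....
#...###
.#.###.
..##.#.
##.##.#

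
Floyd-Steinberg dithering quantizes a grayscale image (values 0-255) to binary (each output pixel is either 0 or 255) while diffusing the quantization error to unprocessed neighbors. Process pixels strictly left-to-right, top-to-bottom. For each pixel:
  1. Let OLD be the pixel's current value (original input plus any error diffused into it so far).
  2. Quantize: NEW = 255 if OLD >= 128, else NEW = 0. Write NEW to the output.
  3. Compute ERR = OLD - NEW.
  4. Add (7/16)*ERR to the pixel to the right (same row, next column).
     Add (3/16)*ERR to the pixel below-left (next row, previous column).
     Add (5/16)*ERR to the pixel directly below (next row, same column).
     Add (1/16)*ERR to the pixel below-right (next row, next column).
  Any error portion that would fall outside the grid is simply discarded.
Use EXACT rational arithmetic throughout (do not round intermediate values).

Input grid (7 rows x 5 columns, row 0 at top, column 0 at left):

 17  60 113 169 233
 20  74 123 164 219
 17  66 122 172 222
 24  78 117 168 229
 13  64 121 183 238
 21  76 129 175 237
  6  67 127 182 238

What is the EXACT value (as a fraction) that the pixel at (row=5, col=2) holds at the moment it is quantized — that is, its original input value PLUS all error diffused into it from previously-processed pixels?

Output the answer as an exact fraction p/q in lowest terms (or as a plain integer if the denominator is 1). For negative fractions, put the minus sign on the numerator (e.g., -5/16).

(0,0): OLD=17 → NEW=0, ERR=17
(0,1): OLD=1079/16 → NEW=0, ERR=1079/16
(0,2): OLD=36481/256 → NEW=255, ERR=-28799/256
(0,3): OLD=490631/4096 → NEW=0, ERR=490631/4096
(0,4): OLD=18704305/65536 → NEW=255, ERR=1992625/65536
(1,0): OLD=9717/256 → NEW=0, ERR=9717/256
(1,1): OLD=187699/2048 → NEW=0, ERR=187699/2048
(1,2): OLD=10132911/65536 → NEW=255, ERR=-6578769/65536
(1,3): OLD=40942723/262144 → NEW=255, ERR=-25903997/262144
(1,4): OLD=808477481/4194304 → NEW=255, ERR=-261070039/4194304
(2,0): OLD=1508833/32768 → NEW=0, ERR=1508833/32768
(2,1): OLD=103112763/1048576 → NEW=0, ERR=103112763/1048576
(2,2): OLD=2027562097/16777216 → NEW=0, ERR=2027562097/16777216
(2,3): OLD=47257548739/268435456 → NEW=255, ERR=-21193492541/268435456
(2,4): OLD=695060186517/4294967296 → NEW=255, ERR=-400156473963/4294967296
(3,0): OLD=953404753/16777216 → NEW=0, ERR=953404753/16777216
(3,1): OLD=21358014333/134217728 → NEW=255, ERR=-12867506307/134217728
(3,2): OLD=447387442799/4294967296 → NEW=0, ERR=447387442799/4294967296
(3,3): OLD=1537461407863/8589934592 → NEW=255, ERR=-652971913097/8589934592
(3,4): OLD=22222960452467/137438953472 → NEW=255, ERR=-12823972682893/137438953472
(4,0): OLD=27450958623/2147483648 → NEW=0, ERR=27450958623/2147483648
(4,1): OLD=4309792867871/68719476736 → NEW=0, ERR=4309792867871/68719476736
(4,2): OLD=176740963316401/1099511627776 → NEW=255, ERR=-103634501766479/1099511627776
(4,3): OLD=1882782350347807/17592186044416 → NEW=0, ERR=1882782350347807/17592186044416
(4,4): OLD=70625891914496601/281474976710656 → NEW=255, ERR=-1150227146720679/281474976710656
(5,0): OLD=40411276166589/1099511627776 → NEW=0, ERR=40411276166589/1099511627776
(5,1): OLD=833909943743479/8796093022208 → NEW=0, ERR=833909943743479/8796093022208
(5,2): OLD=46445905091983407/281474976710656 → NEW=255, ERR=-25330213969233873/281474976710656
Target (5,2): original=129, with diffused error = 46445905091983407/281474976710656

Answer: 46445905091983407/281474976710656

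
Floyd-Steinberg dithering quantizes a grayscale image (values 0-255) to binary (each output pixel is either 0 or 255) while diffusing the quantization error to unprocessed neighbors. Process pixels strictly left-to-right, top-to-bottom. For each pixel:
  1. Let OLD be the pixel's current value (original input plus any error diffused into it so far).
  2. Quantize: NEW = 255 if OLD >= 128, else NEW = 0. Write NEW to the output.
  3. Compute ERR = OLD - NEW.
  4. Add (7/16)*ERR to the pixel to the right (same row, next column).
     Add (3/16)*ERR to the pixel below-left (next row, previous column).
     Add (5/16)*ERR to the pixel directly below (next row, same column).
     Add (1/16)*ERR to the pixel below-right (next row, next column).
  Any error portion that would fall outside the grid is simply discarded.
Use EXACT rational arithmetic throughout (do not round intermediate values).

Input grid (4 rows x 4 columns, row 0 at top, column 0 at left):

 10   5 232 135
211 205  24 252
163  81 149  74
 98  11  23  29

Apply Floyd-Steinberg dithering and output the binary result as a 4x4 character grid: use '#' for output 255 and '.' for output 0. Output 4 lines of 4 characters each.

Answer: ..#.
##.#
#.#.
....

Derivation:
(0,0): OLD=10 → NEW=0, ERR=10
(0,1): OLD=75/8 → NEW=0, ERR=75/8
(0,2): OLD=30221/128 → NEW=255, ERR=-2419/128
(0,3): OLD=259547/2048 → NEW=0, ERR=259547/2048
(1,0): OLD=27633/128 → NEW=255, ERR=-5007/128
(1,1): OLD=192407/1024 → NEW=255, ERR=-68713/1024
(1,2): OLD=428771/32768 → NEW=0, ERR=428771/32768
(1,3): OLD=155266469/524288 → NEW=255, ERR=21573029/524288
(2,0): OLD=2264173/16384 → NEW=255, ERR=-1913747/16384
(2,1): OLD=4685311/524288 → NEW=0, ERR=4685311/524288
(2,2): OLD=168317435/1048576 → NEW=255, ERR=-99069445/1048576
(2,3): OLD=777478831/16777216 → NEW=0, ERR=777478831/16777216
(3,0): OLD=529939997/8388608 → NEW=0, ERR=529939997/8388608
(3,1): OLD=2203294723/134217728 → NEW=0, ERR=2203294723/134217728
(3,2): OLD=21269673725/2147483648 → NEW=0, ERR=21269673725/2147483648
(3,3): OLD=1440012357227/34359738368 → NEW=0, ERR=1440012357227/34359738368
Row 0: ..#.
Row 1: ##.#
Row 2: #.#.
Row 3: ....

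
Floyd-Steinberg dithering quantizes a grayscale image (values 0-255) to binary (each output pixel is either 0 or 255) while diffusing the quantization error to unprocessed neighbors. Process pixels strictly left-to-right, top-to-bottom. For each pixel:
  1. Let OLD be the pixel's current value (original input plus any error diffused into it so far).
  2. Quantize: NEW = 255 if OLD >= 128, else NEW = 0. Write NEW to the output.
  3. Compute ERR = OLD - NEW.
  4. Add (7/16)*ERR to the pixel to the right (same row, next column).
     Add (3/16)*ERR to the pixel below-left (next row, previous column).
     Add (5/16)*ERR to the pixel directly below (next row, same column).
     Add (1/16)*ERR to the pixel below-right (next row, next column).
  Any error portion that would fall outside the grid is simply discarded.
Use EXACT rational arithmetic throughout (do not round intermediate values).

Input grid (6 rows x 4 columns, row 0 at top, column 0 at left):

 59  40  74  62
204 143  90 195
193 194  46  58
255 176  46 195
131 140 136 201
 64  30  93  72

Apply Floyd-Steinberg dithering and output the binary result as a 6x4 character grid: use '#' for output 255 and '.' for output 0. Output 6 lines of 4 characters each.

Answer: ....
##.#
##..
#..#
####
....

Derivation:
(0,0): OLD=59 → NEW=0, ERR=59
(0,1): OLD=1053/16 → NEW=0, ERR=1053/16
(0,2): OLD=26315/256 → NEW=0, ERR=26315/256
(0,3): OLD=438157/4096 → NEW=0, ERR=438157/4096
(1,0): OLD=60103/256 → NEW=255, ERR=-5177/256
(1,1): OLD=363889/2048 → NEW=255, ERR=-158351/2048
(1,2): OLD=7370565/65536 → NEW=0, ERR=7370565/65536
(1,3): OLD=297855475/1048576 → NEW=255, ERR=30468595/1048576
(2,0): OLD=5642091/32768 → NEW=255, ERR=-2713749/32768
(2,1): OLD=160881481/1048576 → NEW=255, ERR=-106505399/1048576
(2,2): OLD=78273677/2097152 → NEW=0, ERR=78273677/2097152
(2,3): OLD=3034616825/33554432 → NEW=0, ERR=3034616825/33554432
(3,0): OLD=3524474043/16777216 → NEW=255, ERR=-753716037/16777216
(3,1): OLD=33937324837/268435456 → NEW=0, ERR=33937324837/268435456
(3,2): OLD=530790344411/4294967296 → NEW=0, ERR=530790344411/4294967296
(3,3): OLD=19218289632893/68719476736 → NEW=255, ERR=1694823065213/68719476736
(4,0): OLD=604155407327/4294967296 → NEW=255, ERR=-491061253153/4294967296
(4,1): OLD=5148851842845/34359738368 → NEW=255, ERR=-3612881440995/34359738368
(4,2): OLD=155188893110397/1099511627776 → NEW=255, ERR=-125186571972483/1099511627776
(4,3): OLD=2931191564506491/17592186044416 → NEW=255, ERR=-1554815876819589/17592186044416
(5,0): OLD=4703277639727/549755813888 → NEW=0, ERR=4703277639727/549755813888
(5,1): OLD=-485720958995159/17592186044416 → NEW=0, ERR=-485720958995159/17592186044416
(5,2): OLD=195248669846189/8796093022208 → NEW=0, ERR=195248669846189/8796093022208
(5,3): OLD=13222615165356205/281474976710656 → NEW=0, ERR=13222615165356205/281474976710656
Row 0: ....
Row 1: ##.#
Row 2: ##..
Row 3: #..#
Row 4: ####
Row 5: ....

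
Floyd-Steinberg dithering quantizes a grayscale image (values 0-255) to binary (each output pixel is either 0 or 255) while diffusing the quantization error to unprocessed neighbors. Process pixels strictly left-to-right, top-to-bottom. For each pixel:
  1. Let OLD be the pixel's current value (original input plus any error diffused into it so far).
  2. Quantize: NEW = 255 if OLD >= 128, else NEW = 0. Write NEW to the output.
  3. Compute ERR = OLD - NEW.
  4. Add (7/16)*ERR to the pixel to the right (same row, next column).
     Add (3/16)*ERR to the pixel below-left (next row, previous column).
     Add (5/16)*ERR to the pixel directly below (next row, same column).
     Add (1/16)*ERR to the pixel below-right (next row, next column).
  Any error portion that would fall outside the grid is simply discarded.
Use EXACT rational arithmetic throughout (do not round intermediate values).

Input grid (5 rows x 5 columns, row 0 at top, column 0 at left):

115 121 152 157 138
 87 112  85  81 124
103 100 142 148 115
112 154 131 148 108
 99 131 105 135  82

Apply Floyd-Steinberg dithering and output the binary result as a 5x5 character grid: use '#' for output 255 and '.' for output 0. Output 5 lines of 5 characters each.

Answer: .#.#.
.#..#
.###.
.#..#
.#.#.

Derivation:
(0,0): OLD=115 → NEW=0, ERR=115
(0,1): OLD=2741/16 → NEW=255, ERR=-1339/16
(0,2): OLD=29539/256 → NEW=0, ERR=29539/256
(0,3): OLD=849845/4096 → NEW=255, ERR=-194635/4096
(0,4): OLD=7681523/65536 → NEW=0, ERR=7681523/65536
(1,0): OLD=27455/256 → NEW=0, ERR=27455/256
(1,1): OLD=330937/2048 → NEW=255, ERR=-191303/2048
(1,2): OLD=4328749/65536 → NEW=0, ERR=4328749/65536
(1,3): OLD=32567913/262144 → NEW=0, ERR=32567913/262144
(1,4): OLD=889242907/4194304 → NEW=255, ERR=-180304613/4194304
(2,0): OLD=3899395/32768 → NEW=0, ERR=3899395/32768
(2,1): OLD=148855377/1048576 → NEW=255, ERR=-118531503/1048576
(2,2): OLD=2191811891/16777216 → NEW=255, ERR=-2086378189/16777216
(2,3): OLD=34490036713/268435456 → NEW=255, ERR=-33961004567/268435456
(2,4): OLD=231846273823/4294967296 → NEW=0, ERR=231846273823/4294967296
(3,0): OLD=2147356883/16777216 → NEW=0, ERR=2147356883/16777216
(3,1): OLD=21312696919/134217728 → NEW=255, ERR=-12912823721/134217728
(3,2): OLD=82723850093/4294967296 → NEW=0, ERR=82723850093/4294967296
(3,3): OLD=1024261893413/8589934592 → NEW=0, ERR=1024261893413/8589934592
(3,4): OLD=23244950820953/137438953472 → NEW=255, ERR=-11801982314407/137438953472
(4,0): OLD=259756685309/2147483648 → NEW=0, ERR=259756685309/2147483648
(4,1): OLD=11370688163709/68719476736 → NEW=255, ERR=-6152778403971/68719476736
(4,2): OLD=96968099792883/1099511627776 → NEW=0, ERR=96968099792883/1099511627776
(4,3): OLD=3447179156408701/17592186044416 → NEW=255, ERR=-1038828284917379/17592186044416
(4,4): OLD=10353569772341483/281474976710656 → NEW=0, ERR=10353569772341483/281474976710656
Row 0: .#.#.
Row 1: .#..#
Row 2: .###.
Row 3: .#..#
Row 4: .#.#.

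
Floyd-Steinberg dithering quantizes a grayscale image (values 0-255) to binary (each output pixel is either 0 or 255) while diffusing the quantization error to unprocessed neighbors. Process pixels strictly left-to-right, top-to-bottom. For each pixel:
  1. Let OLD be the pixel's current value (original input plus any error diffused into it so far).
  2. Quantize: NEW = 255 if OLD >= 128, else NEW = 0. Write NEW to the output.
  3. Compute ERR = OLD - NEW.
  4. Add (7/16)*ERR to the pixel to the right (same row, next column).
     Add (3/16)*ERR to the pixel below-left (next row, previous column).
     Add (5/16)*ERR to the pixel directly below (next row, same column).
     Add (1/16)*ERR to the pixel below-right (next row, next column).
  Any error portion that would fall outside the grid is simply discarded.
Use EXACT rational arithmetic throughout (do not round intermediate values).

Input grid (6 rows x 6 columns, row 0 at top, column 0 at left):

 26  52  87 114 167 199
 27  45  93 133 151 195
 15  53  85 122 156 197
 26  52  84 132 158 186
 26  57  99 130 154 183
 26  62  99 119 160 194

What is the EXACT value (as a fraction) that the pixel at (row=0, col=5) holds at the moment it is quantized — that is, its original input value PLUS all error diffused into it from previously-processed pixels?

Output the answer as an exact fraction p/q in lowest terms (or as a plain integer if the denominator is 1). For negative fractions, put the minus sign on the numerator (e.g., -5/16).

Answer: 133526427/524288

Derivation:
(0,0): OLD=26 → NEW=0, ERR=26
(0,1): OLD=507/8 → NEW=0, ERR=507/8
(0,2): OLD=14685/128 → NEW=0, ERR=14685/128
(0,3): OLD=336267/2048 → NEW=255, ERR=-185973/2048
(0,4): OLD=4170445/32768 → NEW=0, ERR=4170445/32768
(0,5): OLD=133526427/524288 → NEW=255, ERR=-167013/524288
Target (0,5): original=199, with diffused error = 133526427/524288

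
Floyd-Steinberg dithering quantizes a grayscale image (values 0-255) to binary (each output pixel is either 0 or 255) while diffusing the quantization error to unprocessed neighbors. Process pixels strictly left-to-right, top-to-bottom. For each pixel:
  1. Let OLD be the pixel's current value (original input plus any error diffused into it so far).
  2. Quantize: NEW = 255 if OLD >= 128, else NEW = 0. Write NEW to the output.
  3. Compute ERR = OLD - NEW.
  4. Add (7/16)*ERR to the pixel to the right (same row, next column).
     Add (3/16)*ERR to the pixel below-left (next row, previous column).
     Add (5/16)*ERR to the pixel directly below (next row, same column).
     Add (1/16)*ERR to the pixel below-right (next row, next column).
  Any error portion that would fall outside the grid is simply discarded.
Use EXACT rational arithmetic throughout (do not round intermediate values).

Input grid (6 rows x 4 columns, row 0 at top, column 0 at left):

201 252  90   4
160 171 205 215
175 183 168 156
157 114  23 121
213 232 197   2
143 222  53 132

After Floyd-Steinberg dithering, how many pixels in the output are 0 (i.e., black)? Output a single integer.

(0,0): OLD=201 → NEW=255, ERR=-54
(0,1): OLD=1827/8 → NEW=255, ERR=-213/8
(0,2): OLD=10029/128 → NEW=0, ERR=10029/128
(0,3): OLD=78395/2048 → NEW=0, ERR=78395/2048
(1,0): OLD=17681/128 → NEW=255, ERR=-14959/128
(1,1): OLD=125815/1024 → NEW=0, ERR=125815/1024
(1,2): OLD=9461827/32768 → NEW=255, ERR=1105987/32768
(1,3): OLD=129302853/524288 → NEW=255, ERR=-4390587/524288
(2,0): OLD=2646285/16384 → NEW=255, ERR=-1531635/16384
(2,1): OLD=94120671/524288 → NEW=255, ERR=-39572769/524288
(2,2): OLD=159000155/1048576 → NEW=255, ERR=-108386725/1048576
(2,3): OLD=1850024335/16777216 → NEW=0, ERR=1850024335/16777216
(3,0): OLD=953231549/8388608 → NEW=0, ERR=953231549/8388608
(3,1): OLD=15422141795/134217728 → NEW=0, ERR=15422141795/134217728
(3,2): OLD=122249567645/2147483648 → NEW=0, ERR=122249567645/2147483648
(3,3): OLD=5975314877643/34359738368 → NEW=255, ERR=-2786418406197/34359738368
(4,0): OLD=579938966329/2147483648 → NEW=255, ERR=32330636089/2147483648
(4,1): OLD=5021160538539/17179869184 → NEW=255, ERR=640293896619/17179869184
(4,2): OLD=122634788381131/549755813888 → NEW=255, ERR=-17552944160309/549755813888
(4,3): OLD=-296896006256387/8796093022208 → NEW=0, ERR=-296896006256387/8796093022208
(5,0): OLD=42521647826409/274877906944 → NEW=255, ERR=-27572218444311/274877906944
(5,1): OLD=1624786426526719/8796093022208 → NEW=255, ERR=-618217294136321/8796093022208
(5,2): OLD=36389773354787/4398046511104 → NEW=0, ERR=36389773354787/4398046511104
(5,3): OLD=17321478152023435/140737488355328 → NEW=0, ERR=17321478152023435/140737488355328
Output grid:
  Row 0: ##..  (2 black, running=2)
  Row 1: #.##  (1 black, running=3)
  Row 2: ###.  (1 black, running=4)
  Row 3: ...#  (3 black, running=7)
  Row 4: ###.  (1 black, running=8)
  Row 5: ##..  (2 black, running=10)

Answer: 10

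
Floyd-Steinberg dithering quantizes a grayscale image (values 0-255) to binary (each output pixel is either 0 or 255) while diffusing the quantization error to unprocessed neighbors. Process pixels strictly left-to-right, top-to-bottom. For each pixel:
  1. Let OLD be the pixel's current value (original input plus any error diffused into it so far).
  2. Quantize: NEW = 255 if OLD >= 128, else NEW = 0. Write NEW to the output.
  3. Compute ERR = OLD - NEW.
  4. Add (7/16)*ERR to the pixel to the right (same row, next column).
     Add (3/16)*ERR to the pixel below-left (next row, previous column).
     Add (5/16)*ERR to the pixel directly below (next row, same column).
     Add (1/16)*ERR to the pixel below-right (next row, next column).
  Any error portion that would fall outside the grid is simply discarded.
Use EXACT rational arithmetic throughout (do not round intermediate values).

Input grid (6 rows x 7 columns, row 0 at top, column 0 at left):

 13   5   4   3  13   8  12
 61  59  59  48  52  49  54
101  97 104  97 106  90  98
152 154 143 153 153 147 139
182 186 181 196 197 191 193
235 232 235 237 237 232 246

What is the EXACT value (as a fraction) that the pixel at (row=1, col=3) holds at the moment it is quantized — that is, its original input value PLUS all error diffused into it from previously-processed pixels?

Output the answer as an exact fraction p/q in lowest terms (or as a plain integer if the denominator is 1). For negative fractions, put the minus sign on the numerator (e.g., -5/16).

(0,0): OLD=13 → NEW=0, ERR=13
(0,1): OLD=171/16 → NEW=0, ERR=171/16
(0,2): OLD=2221/256 → NEW=0, ERR=2221/256
(0,3): OLD=27835/4096 → NEW=0, ERR=27835/4096
(0,4): OLD=1046813/65536 → NEW=0, ERR=1046813/65536
(0,5): OLD=15716299/1048576 → NEW=0, ERR=15716299/1048576
(0,6): OLD=311340685/16777216 → NEW=0, ERR=311340685/16777216
(1,0): OLD=17169/256 → NEW=0, ERR=17169/256
(1,1): OLD=192759/2048 → NEW=0, ERR=192759/2048
(1,2): OLD=6870211/65536 → NEW=0, ERR=6870211/65536
(1,3): OLD=26089735/262144 → NEW=0, ERR=26089735/262144
Target (1,3): original=48, with diffused error = 26089735/262144

Answer: 26089735/262144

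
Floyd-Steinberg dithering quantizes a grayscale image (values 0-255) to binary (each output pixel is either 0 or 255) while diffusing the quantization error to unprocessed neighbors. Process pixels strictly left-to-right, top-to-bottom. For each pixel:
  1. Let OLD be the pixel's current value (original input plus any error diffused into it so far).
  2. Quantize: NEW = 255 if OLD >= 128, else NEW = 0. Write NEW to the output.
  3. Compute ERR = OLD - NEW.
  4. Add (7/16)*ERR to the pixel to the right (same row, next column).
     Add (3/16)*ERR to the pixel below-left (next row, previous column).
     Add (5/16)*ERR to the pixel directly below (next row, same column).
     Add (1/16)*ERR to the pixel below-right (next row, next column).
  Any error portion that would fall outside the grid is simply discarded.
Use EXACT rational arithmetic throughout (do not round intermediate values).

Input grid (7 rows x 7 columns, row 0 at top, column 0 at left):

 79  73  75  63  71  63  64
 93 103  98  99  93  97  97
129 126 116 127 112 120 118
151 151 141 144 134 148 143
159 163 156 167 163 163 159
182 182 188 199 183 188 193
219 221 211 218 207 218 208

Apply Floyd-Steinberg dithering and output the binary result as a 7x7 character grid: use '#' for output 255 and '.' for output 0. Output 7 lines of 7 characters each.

Answer: .......
#.##.#.
.#.#.#.
#.#.#.#
##.###.
#.##.##
#######

Derivation:
(0,0): OLD=79 → NEW=0, ERR=79
(0,1): OLD=1721/16 → NEW=0, ERR=1721/16
(0,2): OLD=31247/256 → NEW=0, ERR=31247/256
(0,3): OLD=476777/4096 → NEW=0, ERR=476777/4096
(0,4): OLD=7990495/65536 → NEW=0, ERR=7990495/65536
(0,5): OLD=121993753/1048576 → NEW=0, ERR=121993753/1048576
(0,6): OLD=1927698095/16777216 → NEW=0, ERR=1927698095/16777216
(1,0): OLD=35291/256 → NEW=255, ERR=-29989/256
(1,1): OLD=231805/2048 → NEW=0, ERR=231805/2048
(1,2): OLD=14038465/65536 → NEW=255, ERR=-2673215/65536
(1,3): OLD=38802349/262144 → NEW=255, ERR=-28044371/262144
(1,4): OLD=1902314471/16777216 → NEW=0, ERR=1902314471/16777216
(1,5): OLD=28471300887/134217728 → NEW=255, ERR=-5754219753/134217728
(1,6): OLD=260749499769/2147483648 → NEW=0, ERR=260749499769/2147483648
(2,0): OLD=3722927/32768 → NEW=0, ERR=3722927/32768
(2,1): OLD=205633525/1048576 → NEW=255, ERR=-61753355/1048576
(2,2): OLD=1082178079/16777216 → NEW=0, ERR=1082178079/16777216
(2,3): OLD=18857475559/134217728 → NEW=255, ERR=-15368045081/134217728
(2,4): OLD=88706527319/1073741824 → NEW=0, ERR=88706527319/1073741824
(2,5): OLD=5930467157981/34359738368 → NEW=255, ERR=-2831266125859/34359738368
(2,6): OLD=64439202882523/549755813888 → NEW=0, ERR=64439202882523/549755813888
(3,0): OLD=2943767871/16777216 → NEW=255, ERR=-1334422209/16777216
(3,1): OLD=15702601427/134217728 → NEW=0, ERR=15702601427/134217728
(3,2): OLD=200995981417/1073741824 → NEW=255, ERR=-72808183703/1073741824
(3,3): OLD=421225263087/4294967296 → NEW=0, ERR=421225263087/4294967296
(3,4): OLD=99020920246591/549755813888 → NEW=255, ERR=-41166812294849/549755813888
(3,5): OLD=512944070894509/4398046511104 → NEW=0, ERR=512944070894509/4398046511104
(3,6): OLD=15868504964858483/70368744177664 → NEW=255, ERR=-2075524800445837/70368744177664
(4,0): OLD=335180815953/2147483648 → NEW=255, ERR=-212427514287/2147483648
(4,1): OLD=4762197723165/34359738368 → NEW=255, ERR=-3999535560675/34359738368
(4,2): OLD=60245120928723/549755813888 → NEW=0, ERR=60245120928723/549755813888
(4,3): OLD=999734661322497/4398046511104 → NEW=255, ERR=-121767199009023/4398046511104
(4,4): OLD=5470614649093363/35184372088832 → NEW=255, ERR=-3501400233558797/35184372088832
(4,5): OLD=164041680842007091/1125899906842624 → NEW=255, ERR=-123062795402862029/1125899906842624
(4,6): OLD=1968121493300928597/18014398509481984 → NEW=0, ERR=1968121493300928597/18014398509481984
(5,0): OLD=71062750302631/549755813888 → NEW=255, ERR=-69124982238809/549755813888
(5,1): OLD=461702564322445/4398046511104 → NEW=0, ERR=461702564322445/4398046511104
(5,2): OLD=8996902272006699/35184372088832 → NEW=255, ERR=24887389354539/35184372088832
(5,3): OLD=50341025767361911/281474976710656 → NEW=255, ERR=-21435093293855369/281474976710656
(5,4): OLD=1735867488482949245/18014398509481984 → NEW=0, ERR=1735867488482949245/18014398509481984
(5,5): OLD=30302503531997085997/144115188075855872 → NEW=255, ERR=-6446869427346161363/144115188075855872
(5,6): OLD=462872436707290607363/2305843009213693952 → NEW=255, ERR=-125117530642201350397/2305843009213693952
(6,0): OLD=14030863378323391/70368744177664 → NEW=255, ERR=-3913166386980929/70368744177664
(6,1): OLD=249669246458708683/1125899906842624 → NEW=255, ERR=-37435229786160437/1125899906842624
(6,2): OLD=3403948196234583297/18014398509481984 → NEW=255, ERR=-1189723423683322623/18014398509481984
(6,3): OLD=26433636495027277727/144115188075855872 → NEW=255, ERR=-10315736464315969633/144115188075855872
(6,4): OLD=55527333893481049677/288230376151711744 → NEW=255, ERR=-17971412025205445043/288230376151711744
(6,5): OLD=6367470235137380125297/36893488147419103232 → NEW=255, ERR=-3040369242454491198863/36893488147419103232
(6,6): OLD=89839142832652611823367/590295810358705651712 → NEW=255, ERR=-60686288808817329363193/590295810358705651712
Row 0: .......
Row 1: #.##.#.
Row 2: .#.#.#.
Row 3: #.#.#.#
Row 4: ##.###.
Row 5: #.##.##
Row 6: #######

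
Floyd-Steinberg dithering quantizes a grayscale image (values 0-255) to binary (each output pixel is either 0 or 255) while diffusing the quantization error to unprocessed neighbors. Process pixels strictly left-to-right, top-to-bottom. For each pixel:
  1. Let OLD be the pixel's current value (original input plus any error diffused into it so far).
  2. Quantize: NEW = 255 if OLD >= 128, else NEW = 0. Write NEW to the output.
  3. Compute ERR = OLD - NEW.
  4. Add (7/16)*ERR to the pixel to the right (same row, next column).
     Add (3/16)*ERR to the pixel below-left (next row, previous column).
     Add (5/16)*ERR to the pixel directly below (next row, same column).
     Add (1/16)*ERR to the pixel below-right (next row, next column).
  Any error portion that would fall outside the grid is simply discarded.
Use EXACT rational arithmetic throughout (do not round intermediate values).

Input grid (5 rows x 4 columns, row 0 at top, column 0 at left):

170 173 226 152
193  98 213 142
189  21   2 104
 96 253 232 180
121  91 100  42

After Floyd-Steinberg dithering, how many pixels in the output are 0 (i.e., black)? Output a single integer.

Answer: 9

Derivation:
(0,0): OLD=170 → NEW=255, ERR=-85
(0,1): OLD=2173/16 → NEW=255, ERR=-1907/16
(0,2): OLD=44507/256 → NEW=255, ERR=-20773/256
(0,3): OLD=477181/4096 → NEW=0, ERR=477181/4096
(1,0): OLD=36887/256 → NEW=255, ERR=-28393/256
(1,1): OLD=-16991/2048 → NEW=0, ERR=-16991/2048
(1,2): OLD=13002805/65536 → NEW=255, ERR=-3708875/65536
(1,3): OLD=155792259/1048576 → NEW=255, ERR=-111594621/1048576
(2,0): OLD=5006459/32768 → NEW=255, ERR=-3349381/32768
(2,1): OLD=-45985031/1048576 → NEW=0, ERR=-45985031/1048576
(2,2): OLD=-116066755/2097152 → NEW=0, ERR=-116066755/2097152
(2,3): OLD=1442563433/33554432 → NEW=0, ERR=1442563433/33554432
(3,0): OLD=936756683/16777216 → NEW=0, ERR=936756683/16777216
(3,1): OLD=66292179477/268435456 → NEW=255, ERR=-2158861803/268435456
(3,2): OLD=929887011307/4294967296 → NEW=255, ERR=-165329649173/4294967296
(3,3): OLD=11897734151149/68719476736 → NEW=255, ERR=-5625732416531/68719476736
(4,0): OLD=588154992047/4294967296 → NEW=255, ERR=-507061668433/4294967296
(4,1): OLD=1137576261517/34359738368 → NEW=0, ERR=1137576261517/34359738368
(4,2): OLD=95220992633837/1099511627776 → NEW=0, ERR=95220992633837/1099511627776
(4,3): OLD=913035778791563/17592186044416 → NEW=0, ERR=913035778791563/17592186044416
Output grid:
  Row 0: ###.  (1 black, running=1)
  Row 1: #.##  (1 black, running=2)
  Row 2: #...  (3 black, running=5)
  Row 3: .###  (1 black, running=6)
  Row 4: #...  (3 black, running=9)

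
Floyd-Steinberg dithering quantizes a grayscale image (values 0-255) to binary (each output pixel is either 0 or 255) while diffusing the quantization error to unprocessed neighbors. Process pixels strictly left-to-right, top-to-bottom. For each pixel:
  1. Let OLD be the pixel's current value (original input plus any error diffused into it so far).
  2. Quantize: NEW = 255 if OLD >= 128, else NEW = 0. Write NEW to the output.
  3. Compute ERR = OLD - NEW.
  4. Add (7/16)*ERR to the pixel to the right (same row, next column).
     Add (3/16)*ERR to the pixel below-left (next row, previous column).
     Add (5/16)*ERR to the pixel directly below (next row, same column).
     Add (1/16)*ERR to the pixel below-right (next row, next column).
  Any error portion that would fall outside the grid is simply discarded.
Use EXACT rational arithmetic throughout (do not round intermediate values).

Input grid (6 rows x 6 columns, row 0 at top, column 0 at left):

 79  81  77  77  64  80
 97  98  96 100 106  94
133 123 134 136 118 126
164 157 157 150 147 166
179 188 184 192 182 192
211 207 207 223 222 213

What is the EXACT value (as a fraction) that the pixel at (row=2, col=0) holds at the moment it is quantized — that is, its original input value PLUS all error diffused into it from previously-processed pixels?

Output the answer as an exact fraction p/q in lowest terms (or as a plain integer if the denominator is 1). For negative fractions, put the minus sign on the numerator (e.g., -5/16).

Answer: 3916079/32768

Derivation:
(0,0): OLD=79 → NEW=0, ERR=79
(0,1): OLD=1849/16 → NEW=0, ERR=1849/16
(0,2): OLD=32655/256 → NEW=0, ERR=32655/256
(0,3): OLD=543977/4096 → NEW=255, ERR=-500503/4096
(0,4): OLD=690783/65536 → NEW=0, ERR=690783/65536
(0,5): OLD=88721561/1048576 → NEW=0, ERR=88721561/1048576
(1,0): OLD=36699/256 → NEW=255, ERR=-28581/256
(1,1): OLD=233725/2048 → NEW=0, ERR=233725/2048
(1,2): OLD=11147841/65536 → NEW=255, ERR=-5563839/65536
(1,3): OLD=9075629/262144 → NEW=0, ERR=9075629/262144
(1,4): OLD=2225801063/16777216 → NEW=255, ERR=-2052389017/16777216
(1,5): OLD=18140775073/268435456 → NEW=0, ERR=18140775073/268435456
(2,0): OLD=3916079/32768 → NEW=0, ERR=3916079/32768
Target (2,0): original=133, with diffused error = 3916079/32768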